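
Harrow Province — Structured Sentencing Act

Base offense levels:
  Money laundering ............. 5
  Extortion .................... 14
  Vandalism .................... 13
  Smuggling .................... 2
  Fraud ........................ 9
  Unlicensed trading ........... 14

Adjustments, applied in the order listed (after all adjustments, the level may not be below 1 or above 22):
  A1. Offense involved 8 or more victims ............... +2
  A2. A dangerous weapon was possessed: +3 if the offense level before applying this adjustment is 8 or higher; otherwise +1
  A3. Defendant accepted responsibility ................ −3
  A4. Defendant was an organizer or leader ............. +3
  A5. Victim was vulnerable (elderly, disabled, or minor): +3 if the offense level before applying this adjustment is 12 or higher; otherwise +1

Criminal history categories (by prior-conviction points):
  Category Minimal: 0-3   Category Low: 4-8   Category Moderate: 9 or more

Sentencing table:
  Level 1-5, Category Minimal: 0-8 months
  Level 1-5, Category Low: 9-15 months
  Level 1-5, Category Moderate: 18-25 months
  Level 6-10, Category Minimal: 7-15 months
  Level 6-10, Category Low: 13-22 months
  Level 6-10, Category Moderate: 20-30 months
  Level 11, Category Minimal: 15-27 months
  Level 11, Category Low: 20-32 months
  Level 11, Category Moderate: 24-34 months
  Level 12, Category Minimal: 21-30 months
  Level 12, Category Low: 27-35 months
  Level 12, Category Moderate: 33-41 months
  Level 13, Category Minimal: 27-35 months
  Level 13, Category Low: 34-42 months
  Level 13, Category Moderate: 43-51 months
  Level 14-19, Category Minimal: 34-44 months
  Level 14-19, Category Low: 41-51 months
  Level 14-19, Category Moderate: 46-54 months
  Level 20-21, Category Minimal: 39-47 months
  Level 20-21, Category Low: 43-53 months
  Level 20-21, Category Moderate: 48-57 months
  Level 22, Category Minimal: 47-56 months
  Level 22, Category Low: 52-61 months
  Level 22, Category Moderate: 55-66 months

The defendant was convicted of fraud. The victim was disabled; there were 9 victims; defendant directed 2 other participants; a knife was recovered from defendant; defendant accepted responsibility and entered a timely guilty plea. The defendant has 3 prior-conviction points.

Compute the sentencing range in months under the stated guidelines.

Base offense level for fraud: 9.
A1 applies: 9 + 2 = 11.
A2 applies (level before this adjustment is 11 ≥ 8, so +3): 11 + 3 = 14.
A3 applies: 14 − 3 = 11.
A4 applies: 11 + 3 = 14.
A5 applies (level before this adjustment is 14 ≥ 12, so +3): 14 + 3 = 17.
Final offense level: 17.
Criminal history: 3 prior points → Category Minimal (0-3).
Level 17 falls in the 14-19 band.
Grid: Level 14-19 × Category Minimal = 34-44 months.

34-44 months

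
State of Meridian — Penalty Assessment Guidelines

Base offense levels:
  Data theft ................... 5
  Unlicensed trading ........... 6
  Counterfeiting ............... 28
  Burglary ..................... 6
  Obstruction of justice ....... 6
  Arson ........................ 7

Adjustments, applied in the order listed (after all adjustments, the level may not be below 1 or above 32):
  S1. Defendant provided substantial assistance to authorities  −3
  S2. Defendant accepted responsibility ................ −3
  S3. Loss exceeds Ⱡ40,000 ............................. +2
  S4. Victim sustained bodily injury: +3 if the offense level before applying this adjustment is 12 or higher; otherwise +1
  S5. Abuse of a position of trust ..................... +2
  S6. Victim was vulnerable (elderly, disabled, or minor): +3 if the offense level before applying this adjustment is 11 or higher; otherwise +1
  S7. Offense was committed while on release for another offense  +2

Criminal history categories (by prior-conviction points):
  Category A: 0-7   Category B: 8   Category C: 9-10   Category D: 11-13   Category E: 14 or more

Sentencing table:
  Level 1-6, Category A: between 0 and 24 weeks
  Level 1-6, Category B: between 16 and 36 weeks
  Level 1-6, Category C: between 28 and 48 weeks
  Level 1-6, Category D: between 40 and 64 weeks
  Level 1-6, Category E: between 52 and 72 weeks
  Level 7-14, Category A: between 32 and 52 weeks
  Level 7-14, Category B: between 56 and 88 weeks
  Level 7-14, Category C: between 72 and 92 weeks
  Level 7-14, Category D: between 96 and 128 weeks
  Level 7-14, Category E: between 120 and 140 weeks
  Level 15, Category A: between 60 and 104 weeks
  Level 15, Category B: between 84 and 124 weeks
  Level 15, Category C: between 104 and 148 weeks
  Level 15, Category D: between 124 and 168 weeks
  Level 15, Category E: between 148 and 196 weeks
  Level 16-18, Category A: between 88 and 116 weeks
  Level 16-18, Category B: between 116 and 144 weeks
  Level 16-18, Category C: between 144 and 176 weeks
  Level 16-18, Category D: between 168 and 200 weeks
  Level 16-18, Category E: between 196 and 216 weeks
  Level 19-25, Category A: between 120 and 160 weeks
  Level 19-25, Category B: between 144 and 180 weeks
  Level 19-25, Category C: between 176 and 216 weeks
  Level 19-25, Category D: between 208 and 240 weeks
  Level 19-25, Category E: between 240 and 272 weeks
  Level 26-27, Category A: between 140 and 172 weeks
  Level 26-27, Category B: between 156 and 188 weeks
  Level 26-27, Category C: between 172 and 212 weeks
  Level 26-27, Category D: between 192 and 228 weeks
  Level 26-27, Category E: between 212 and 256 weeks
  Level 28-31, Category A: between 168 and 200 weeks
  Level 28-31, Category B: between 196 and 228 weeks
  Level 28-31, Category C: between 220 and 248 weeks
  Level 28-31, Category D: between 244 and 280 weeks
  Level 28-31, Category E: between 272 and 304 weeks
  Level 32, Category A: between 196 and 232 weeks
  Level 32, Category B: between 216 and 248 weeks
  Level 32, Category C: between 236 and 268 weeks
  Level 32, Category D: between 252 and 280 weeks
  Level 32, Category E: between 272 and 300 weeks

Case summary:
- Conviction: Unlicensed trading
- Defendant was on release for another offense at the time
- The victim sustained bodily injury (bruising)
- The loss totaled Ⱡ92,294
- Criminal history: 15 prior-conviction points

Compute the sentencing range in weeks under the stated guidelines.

Base offense level for unlicensed trading: 6.
S1 does not apply.
S3 applies: 6 + 2 = 8.
S4 applies (level before this adjustment is 8 < 12, so +1): 8 + 1 = 9.
S7 applies: 9 + 2 = 11.
Final offense level: 11.
Criminal history: 15 prior points → Category E (14+).
Level 11 falls in the 7-14 band.
Grid: Level 7-14 × Category E = 120-140 weeks.

120-140 weeks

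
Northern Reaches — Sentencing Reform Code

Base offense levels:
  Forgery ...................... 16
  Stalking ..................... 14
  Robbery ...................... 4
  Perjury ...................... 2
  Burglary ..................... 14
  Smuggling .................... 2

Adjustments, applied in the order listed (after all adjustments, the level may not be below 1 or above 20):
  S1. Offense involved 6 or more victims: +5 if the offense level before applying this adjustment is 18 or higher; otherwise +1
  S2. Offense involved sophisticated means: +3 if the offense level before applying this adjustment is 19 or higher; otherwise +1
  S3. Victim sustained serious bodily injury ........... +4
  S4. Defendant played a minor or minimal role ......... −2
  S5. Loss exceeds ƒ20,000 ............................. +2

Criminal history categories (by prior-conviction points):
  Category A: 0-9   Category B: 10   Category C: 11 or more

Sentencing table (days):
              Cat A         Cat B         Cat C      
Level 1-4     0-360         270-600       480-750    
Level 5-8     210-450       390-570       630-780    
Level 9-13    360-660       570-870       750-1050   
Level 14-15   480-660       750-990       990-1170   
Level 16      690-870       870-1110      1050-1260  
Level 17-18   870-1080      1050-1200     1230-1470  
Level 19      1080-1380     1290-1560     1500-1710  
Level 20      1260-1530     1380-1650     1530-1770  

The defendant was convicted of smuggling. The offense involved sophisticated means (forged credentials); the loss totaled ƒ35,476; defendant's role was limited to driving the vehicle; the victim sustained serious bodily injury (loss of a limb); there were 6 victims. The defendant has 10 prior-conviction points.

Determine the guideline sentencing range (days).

390-570 days

Base offense level for smuggling: 2.
S1 applies (level before this adjustment is 2 < 18, so +1): 2 + 1 = 3.
S2 applies (level before this adjustment is 3 < 19, so +1): 3 + 1 = 4.
S3 applies: 4 + 4 = 8.
S4 applies: 8 − 2 = 6.
S5 applies: 6 + 2 = 8.
Final offense level: 8.
Criminal history: 10 prior points → Category B (10).
Level 8 falls in the 5-8 band.
Grid: Level 5-8 × Category B = 390-570 days.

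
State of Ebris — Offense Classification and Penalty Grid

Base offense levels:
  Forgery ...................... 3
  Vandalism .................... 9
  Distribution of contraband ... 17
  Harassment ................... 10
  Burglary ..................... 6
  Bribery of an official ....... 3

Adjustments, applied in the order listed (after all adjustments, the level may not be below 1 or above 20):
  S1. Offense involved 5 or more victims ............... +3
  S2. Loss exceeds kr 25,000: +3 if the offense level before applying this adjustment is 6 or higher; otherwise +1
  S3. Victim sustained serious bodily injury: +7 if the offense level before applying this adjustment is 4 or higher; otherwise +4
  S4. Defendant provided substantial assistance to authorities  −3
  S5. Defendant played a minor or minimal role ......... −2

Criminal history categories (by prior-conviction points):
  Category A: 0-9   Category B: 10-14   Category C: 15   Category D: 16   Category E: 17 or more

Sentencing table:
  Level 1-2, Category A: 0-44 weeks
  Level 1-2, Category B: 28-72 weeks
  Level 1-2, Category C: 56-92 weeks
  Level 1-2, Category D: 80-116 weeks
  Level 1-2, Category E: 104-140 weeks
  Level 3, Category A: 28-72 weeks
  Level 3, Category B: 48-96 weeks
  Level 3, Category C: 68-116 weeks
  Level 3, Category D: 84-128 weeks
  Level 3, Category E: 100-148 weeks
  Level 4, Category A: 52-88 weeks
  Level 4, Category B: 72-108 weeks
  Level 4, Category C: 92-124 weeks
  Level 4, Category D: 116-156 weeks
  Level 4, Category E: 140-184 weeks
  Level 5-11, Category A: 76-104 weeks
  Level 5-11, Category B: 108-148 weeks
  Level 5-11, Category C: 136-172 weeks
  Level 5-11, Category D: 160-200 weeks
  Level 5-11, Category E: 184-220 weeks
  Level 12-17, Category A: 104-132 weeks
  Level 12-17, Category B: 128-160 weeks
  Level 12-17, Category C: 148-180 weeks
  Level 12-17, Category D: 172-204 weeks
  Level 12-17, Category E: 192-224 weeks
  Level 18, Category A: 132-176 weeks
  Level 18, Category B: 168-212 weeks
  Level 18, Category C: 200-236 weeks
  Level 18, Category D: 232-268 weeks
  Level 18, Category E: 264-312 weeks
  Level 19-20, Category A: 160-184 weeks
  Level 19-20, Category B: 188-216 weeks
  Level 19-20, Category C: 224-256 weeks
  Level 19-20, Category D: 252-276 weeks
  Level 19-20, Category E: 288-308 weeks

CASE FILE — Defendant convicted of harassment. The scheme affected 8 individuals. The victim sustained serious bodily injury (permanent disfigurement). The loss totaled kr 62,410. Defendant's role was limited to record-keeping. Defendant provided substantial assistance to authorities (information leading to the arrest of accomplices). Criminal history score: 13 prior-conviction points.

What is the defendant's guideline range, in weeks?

Base offense level for harassment: 10.
S1 applies: 10 + 3 = 13.
S2 applies (level before this adjustment is 13 ≥ 6, so +3): 13 + 3 = 16.
S3 applies (level before this adjustment is 16 ≥ 4, so +7): 16 + 7 = 23.
S4 applies: 23 − 3 = 20.
S5 applies: 20 − 2 = 18.
Final offense level: 18.
Criminal history: 13 prior points → Category B (10-14).
Level 18 falls in the 18 band.
Grid: Level 18 × Category B = 168-212 weeks.

168-212 weeks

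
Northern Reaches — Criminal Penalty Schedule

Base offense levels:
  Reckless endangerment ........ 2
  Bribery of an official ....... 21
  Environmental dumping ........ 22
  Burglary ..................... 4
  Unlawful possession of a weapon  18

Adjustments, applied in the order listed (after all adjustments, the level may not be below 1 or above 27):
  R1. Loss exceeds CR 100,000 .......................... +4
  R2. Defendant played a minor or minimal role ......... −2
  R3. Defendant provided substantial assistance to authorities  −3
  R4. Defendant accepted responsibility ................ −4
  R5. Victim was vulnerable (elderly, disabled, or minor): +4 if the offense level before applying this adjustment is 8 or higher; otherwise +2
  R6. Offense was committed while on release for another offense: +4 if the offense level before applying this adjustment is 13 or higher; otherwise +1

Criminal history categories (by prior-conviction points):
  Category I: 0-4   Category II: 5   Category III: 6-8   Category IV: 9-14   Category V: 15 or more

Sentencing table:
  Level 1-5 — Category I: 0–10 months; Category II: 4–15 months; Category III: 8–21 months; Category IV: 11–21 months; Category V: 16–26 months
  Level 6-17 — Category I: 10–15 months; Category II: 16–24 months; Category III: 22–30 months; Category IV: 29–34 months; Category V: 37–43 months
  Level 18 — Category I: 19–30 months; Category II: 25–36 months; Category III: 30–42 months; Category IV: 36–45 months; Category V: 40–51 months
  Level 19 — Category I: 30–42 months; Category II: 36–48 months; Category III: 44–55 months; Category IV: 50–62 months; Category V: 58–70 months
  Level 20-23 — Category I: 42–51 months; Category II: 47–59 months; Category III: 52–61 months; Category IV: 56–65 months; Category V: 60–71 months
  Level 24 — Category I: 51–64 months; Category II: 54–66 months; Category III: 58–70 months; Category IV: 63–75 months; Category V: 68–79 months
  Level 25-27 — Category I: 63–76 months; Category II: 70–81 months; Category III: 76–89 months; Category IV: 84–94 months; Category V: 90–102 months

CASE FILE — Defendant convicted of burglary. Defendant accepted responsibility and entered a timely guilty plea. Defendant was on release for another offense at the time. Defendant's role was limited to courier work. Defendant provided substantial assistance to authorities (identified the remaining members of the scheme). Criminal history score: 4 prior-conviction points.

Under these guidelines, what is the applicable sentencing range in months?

0-10 months

Base offense level for burglary: 4.
R1 does not apply.
R2 applies: 4 − 2 = 2.
R3 applies: 2 − 3 = -1.
R4 applies: -1 − 4 = -5.
R6 applies (level before this adjustment is -5 < 13, so +1): -5 + 1 = -4.
Level -4 is below the minimum of 1; floored at 1.
Final offense level: 1.
Criminal history: 4 prior points → Category I (0-4).
Level 1 falls in the 1-5 band.
Grid: Level 1-5 × Category I = 0-10 months.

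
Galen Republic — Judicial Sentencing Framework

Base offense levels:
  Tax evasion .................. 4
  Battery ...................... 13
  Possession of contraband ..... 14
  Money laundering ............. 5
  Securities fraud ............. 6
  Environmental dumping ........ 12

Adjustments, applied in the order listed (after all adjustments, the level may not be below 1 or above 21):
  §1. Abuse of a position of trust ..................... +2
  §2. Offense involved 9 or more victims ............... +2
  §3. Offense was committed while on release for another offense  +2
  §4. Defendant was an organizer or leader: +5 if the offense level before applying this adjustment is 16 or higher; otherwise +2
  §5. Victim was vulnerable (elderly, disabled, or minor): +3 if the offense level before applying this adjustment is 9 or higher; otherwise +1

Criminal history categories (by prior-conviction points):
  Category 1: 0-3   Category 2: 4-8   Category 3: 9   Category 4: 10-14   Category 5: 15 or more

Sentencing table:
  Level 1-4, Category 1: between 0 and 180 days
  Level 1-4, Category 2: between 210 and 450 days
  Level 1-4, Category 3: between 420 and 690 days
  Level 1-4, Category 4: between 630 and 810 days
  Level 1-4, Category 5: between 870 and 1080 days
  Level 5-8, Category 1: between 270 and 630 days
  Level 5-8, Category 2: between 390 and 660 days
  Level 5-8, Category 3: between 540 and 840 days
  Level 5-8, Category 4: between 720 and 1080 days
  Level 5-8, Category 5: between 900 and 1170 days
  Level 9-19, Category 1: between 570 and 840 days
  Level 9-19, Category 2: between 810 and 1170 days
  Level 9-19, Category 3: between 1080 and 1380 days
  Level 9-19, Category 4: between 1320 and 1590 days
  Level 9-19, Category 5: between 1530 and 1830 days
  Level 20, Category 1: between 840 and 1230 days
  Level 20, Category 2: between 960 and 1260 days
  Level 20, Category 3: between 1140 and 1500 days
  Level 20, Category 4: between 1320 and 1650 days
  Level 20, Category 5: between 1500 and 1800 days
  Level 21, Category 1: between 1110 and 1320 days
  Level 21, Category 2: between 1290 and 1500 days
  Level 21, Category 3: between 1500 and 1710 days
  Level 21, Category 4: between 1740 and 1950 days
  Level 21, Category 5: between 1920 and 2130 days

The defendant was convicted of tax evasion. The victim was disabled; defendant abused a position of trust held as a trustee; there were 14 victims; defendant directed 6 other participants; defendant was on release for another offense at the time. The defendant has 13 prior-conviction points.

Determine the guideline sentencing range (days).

1320-1590 days

Base offense level for tax evasion: 4.
§1 applies: 4 + 2 = 6.
§2 applies: 6 + 2 = 8.
§3 applies: 8 + 2 = 10.
§4 applies (level before this adjustment is 10 < 16, so +2): 10 + 2 = 12.
§5 applies (level before this adjustment is 12 ≥ 9, so +3): 12 + 3 = 15.
Final offense level: 15.
Criminal history: 13 prior points → Category 4 (10-14).
Level 15 falls in the 9-19 band.
Grid: Level 9-19 × Category 4 = 1320-1590 days.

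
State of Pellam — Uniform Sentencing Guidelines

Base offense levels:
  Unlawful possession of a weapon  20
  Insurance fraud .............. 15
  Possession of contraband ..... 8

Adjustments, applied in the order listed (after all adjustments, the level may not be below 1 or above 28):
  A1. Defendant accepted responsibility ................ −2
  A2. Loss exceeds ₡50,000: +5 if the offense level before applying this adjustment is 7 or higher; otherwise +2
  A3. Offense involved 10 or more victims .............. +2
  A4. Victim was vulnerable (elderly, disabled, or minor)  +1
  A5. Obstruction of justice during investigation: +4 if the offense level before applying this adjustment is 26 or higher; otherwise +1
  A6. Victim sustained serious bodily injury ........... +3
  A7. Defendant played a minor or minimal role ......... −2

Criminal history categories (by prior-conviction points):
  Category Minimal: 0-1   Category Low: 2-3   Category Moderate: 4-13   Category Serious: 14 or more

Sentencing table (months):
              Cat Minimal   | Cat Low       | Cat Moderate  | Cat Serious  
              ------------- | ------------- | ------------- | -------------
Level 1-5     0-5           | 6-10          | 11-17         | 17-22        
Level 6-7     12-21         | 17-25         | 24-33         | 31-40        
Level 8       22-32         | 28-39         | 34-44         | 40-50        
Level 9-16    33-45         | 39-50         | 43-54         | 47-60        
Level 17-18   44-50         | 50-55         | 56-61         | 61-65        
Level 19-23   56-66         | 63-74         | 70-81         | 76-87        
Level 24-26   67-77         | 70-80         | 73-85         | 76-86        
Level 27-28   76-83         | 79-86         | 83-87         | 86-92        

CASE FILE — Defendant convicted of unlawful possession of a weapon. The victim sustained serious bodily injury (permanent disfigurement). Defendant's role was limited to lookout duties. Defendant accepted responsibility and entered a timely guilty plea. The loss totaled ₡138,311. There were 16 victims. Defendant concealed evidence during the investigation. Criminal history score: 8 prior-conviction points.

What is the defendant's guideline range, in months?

Base offense level for unlawful possession of a weapon: 20.
A1 applies: 20 − 2 = 18.
A2 applies (level before this adjustment is 18 ≥ 7, so +5): 18 + 5 = 23.
A3 applies: 23 + 2 = 25.
A5 applies (level before this adjustment is 25 < 26, so +1): 25 + 1 = 26.
A6 applies: 26 + 3 = 29.
A7 applies: 29 − 2 = 27.
Final offense level: 27.
Criminal history: 8 prior points → Category Moderate (4-13).
Level 27 falls in the 27-28 band.
Grid: Level 27-28 × Category Moderate = 83-87 months.

83-87 months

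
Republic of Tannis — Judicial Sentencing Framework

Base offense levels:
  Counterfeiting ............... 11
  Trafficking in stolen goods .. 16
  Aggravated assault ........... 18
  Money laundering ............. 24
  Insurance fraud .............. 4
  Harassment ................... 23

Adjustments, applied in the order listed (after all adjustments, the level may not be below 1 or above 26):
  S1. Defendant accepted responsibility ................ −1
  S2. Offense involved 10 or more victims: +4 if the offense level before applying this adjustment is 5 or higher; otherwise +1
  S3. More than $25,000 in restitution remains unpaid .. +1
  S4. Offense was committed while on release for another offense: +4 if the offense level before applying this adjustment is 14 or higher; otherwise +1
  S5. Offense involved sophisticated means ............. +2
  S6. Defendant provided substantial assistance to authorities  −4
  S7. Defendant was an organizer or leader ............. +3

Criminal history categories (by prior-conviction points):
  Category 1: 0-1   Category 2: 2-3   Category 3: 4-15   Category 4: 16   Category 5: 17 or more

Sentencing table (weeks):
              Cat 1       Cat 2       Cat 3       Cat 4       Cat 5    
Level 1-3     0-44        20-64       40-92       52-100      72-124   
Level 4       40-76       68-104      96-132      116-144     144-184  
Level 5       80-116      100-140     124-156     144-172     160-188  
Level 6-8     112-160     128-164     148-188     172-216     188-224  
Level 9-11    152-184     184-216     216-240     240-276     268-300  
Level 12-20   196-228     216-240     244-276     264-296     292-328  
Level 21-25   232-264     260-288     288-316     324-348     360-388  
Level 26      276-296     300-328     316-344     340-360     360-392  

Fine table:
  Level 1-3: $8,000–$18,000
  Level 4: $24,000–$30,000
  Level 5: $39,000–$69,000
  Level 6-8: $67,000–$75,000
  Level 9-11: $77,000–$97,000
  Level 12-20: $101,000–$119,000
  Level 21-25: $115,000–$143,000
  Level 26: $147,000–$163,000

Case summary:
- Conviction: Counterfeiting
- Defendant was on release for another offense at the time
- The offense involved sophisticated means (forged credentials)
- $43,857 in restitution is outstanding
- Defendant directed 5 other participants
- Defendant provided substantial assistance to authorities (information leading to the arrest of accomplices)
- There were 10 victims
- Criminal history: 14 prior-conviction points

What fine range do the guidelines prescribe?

Base offense level for counterfeiting: 11.
S1 does not apply.
S2 applies (level before this adjustment is 11 ≥ 5, so +4): 11 + 4 = 15.
S3 applies: 15 + 1 = 16.
S4 applies (level before this adjustment is 16 ≥ 14, so +4): 16 + 4 = 20.
S5 applies: 20 + 2 = 22.
S6 applies: 22 − 4 = 18.
S7 applies: 18 + 3 = 21.
Final offense level: 21.
Level 21 falls in the 21-25 band.
Fine table: Level 21-25 → $115,000–$143,000.

$115,000–$143,000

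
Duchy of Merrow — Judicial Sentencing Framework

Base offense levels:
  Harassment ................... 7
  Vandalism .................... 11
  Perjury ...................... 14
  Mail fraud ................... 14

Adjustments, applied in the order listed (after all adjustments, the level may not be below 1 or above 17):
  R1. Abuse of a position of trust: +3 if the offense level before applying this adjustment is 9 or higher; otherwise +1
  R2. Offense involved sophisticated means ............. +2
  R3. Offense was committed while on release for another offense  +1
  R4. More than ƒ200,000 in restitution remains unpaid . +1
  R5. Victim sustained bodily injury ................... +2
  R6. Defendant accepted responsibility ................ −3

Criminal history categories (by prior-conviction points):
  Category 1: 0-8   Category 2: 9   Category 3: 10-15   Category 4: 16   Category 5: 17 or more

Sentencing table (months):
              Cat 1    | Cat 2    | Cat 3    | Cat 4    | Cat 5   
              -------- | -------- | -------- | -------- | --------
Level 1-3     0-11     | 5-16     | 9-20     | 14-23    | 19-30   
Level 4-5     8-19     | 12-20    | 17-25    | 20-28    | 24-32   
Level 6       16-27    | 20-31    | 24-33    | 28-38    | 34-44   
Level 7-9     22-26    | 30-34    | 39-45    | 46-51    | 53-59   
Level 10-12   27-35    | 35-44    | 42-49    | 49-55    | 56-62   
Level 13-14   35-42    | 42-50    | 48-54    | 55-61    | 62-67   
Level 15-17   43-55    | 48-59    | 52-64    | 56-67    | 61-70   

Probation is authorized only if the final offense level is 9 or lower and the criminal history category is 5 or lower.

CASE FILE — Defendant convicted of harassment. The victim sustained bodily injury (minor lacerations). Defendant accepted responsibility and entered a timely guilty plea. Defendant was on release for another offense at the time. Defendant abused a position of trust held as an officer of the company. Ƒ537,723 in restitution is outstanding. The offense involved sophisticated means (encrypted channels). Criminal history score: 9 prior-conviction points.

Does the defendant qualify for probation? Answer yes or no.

Base offense level for harassment: 7.
R1 applies (level before this adjustment is 7 < 9, so +1): 7 + 1 = 8.
R2 applies: 8 + 2 = 10.
R3 applies: 10 + 1 = 11.
R4 applies: 11 + 1 = 12.
R5 applies: 12 + 2 = 14.
R6 applies: 14 − 3 = 11.
Final offense level: 11.
Criminal history: 9 prior points → Category 2 (9).
Level 11 falls in the 10-12 band.
Grid: Level 10-12 × Category 2 = 35-44 months.
Probation check: level 11 > 9 and category 2 ≤ 5 → not eligible.

No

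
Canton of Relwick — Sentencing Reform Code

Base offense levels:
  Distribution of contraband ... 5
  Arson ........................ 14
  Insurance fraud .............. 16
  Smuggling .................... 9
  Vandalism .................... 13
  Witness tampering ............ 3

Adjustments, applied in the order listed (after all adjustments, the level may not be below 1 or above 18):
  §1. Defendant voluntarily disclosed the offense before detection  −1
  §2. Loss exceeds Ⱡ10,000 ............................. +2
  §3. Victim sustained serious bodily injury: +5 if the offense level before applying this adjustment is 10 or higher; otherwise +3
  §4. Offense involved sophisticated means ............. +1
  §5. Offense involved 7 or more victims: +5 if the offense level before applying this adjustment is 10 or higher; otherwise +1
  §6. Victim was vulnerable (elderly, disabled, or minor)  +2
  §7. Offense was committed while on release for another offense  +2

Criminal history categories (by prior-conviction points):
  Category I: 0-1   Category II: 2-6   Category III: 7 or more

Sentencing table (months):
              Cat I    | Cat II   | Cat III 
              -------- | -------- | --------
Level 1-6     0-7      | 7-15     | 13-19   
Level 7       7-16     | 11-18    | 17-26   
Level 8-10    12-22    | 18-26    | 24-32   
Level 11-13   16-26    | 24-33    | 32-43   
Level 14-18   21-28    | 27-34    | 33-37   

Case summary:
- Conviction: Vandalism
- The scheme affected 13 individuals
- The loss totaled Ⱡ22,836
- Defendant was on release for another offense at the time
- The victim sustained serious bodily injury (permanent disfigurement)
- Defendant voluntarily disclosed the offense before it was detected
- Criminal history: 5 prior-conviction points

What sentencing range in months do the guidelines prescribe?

27-34 months

Base offense level for vandalism: 13.
§1 applies: 13 − 1 = 12.
§2 applies: 12 + 2 = 14.
§3 applies (level before this adjustment is 14 ≥ 10, so +5): 14 + 5 = 19.
§5 applies (level before this adjustment is 19 ≥ 10, so +5): 19 + 5 = 24.
§7 applies: 24 + 2 = 26.
Level 26 exceeds the maximum of 18; capped at 18.
Final offense level: 18.
Criminal history: 5 prior points → Category II (2-6).
Level 18 falls in the 14-18 band.
Grid: Level 14-18 × Category II = 27-34 months.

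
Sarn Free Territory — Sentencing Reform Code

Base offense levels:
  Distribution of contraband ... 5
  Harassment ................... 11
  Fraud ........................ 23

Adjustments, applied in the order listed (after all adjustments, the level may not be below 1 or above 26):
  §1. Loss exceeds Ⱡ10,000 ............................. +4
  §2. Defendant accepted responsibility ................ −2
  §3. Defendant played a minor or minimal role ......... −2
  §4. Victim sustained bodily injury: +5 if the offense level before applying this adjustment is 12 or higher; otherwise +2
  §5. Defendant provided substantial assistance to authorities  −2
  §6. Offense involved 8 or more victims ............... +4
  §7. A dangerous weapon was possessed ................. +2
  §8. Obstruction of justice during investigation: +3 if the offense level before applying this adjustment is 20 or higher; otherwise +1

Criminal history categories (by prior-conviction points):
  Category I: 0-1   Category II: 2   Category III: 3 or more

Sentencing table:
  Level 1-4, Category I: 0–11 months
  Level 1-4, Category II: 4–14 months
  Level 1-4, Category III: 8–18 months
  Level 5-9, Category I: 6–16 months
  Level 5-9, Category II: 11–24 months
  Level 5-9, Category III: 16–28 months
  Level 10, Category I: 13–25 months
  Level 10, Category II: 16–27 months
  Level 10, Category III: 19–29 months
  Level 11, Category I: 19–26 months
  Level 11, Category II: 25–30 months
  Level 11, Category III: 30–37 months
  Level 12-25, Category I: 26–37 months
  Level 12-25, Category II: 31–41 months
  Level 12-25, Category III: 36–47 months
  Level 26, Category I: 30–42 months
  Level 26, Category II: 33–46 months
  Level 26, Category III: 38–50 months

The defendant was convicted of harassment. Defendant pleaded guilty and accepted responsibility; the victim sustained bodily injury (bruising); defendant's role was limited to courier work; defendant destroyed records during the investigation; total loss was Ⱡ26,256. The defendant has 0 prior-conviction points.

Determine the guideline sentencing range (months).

26-37 months

Base offense level for harassment: 11.
§1 applies: 11 + 4 = 15.
§2 applies: 15 − 2 = 13.
§3 applies: 13 − 2 = 11.
§4 applies (level before this adjustment is 11 < 12, so +2): 11 + 2 = 13.
§5 does not apply.
§7 does not apply.
§8 applies (level before this adjustment is 13 < 20, so +1): 13 + 1 = 14.
Final offense level: 14.
Criminal history: 0 prior points → Category I (0-1).
Level 14 falls in the 12-25 band.
Grid: Level 12-25 × Category I = 26-37 months.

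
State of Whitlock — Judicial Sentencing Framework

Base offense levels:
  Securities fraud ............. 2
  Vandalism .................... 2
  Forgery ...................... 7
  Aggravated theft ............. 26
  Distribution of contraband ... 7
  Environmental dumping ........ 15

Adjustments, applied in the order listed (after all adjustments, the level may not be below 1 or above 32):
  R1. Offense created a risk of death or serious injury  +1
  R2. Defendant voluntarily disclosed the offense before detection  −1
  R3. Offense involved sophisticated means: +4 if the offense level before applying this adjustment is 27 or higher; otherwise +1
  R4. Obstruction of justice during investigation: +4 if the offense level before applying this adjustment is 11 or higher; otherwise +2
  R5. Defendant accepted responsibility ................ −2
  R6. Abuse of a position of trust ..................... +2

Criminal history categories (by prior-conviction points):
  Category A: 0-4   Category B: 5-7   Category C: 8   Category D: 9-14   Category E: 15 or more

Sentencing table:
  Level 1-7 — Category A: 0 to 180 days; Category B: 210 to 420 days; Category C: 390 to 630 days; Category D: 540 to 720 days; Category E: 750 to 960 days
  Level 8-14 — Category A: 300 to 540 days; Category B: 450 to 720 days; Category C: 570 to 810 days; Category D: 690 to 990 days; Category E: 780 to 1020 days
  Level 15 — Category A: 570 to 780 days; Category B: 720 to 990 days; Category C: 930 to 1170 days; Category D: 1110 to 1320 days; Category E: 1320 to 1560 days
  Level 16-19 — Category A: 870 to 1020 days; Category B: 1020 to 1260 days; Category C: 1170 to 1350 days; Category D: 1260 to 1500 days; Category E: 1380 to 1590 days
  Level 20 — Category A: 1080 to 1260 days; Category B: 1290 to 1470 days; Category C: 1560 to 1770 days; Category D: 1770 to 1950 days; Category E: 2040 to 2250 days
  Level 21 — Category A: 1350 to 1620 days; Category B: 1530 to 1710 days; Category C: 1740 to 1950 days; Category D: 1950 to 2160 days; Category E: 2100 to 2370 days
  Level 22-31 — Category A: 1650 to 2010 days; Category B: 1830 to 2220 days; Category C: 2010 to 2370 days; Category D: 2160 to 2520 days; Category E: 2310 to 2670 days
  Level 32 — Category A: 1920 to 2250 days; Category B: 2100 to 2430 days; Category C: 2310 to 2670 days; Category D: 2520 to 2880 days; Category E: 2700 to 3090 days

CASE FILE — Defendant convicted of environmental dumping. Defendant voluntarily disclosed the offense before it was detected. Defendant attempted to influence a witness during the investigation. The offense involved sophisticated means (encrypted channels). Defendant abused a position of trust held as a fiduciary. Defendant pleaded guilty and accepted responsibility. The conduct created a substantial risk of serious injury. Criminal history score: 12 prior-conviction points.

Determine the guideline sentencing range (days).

Base offense level for environmental dumping: 15.
R1 applies: 15 + 1 = 16.
R2 applies: 16 − 1 = 15.
R3 applies (level before this adjustment is 15 < 27, so +1): 15 + 1 = 16.
R4 applies (level before this adjustment is 16 ≥ 11, so +4): 16 + 4 = 20.
R5 applies: 20 − 2 = 18.
R6 applies: 18 + 2 = 20.
Final offense level: 20.
Criminal history: 12 prior points → Category D (9-14).
Level 20 falls in the 20 band.
Grid: Level 20 × Category D = 1770-1950 days.

1770-1950 days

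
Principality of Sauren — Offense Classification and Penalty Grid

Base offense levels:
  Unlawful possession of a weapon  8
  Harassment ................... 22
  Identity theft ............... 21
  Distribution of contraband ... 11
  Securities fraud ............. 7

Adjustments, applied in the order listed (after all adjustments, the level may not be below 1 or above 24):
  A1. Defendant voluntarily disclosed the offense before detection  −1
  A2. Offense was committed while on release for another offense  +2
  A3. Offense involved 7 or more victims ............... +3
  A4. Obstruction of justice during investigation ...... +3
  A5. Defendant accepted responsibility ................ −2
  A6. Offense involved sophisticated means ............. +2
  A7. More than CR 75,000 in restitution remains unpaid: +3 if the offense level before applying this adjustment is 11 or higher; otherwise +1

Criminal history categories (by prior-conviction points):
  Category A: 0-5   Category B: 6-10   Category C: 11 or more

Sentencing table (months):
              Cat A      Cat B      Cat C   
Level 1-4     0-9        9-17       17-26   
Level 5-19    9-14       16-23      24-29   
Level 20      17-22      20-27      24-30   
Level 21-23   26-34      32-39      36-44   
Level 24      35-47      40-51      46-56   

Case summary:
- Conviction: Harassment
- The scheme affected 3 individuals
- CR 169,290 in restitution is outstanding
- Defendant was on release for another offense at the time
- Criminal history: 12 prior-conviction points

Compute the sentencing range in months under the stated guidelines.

46-56 months

Base offense level for harassment: 22.
A2 applies: 22 + 2 = 24.
A4 does not apply.
A5 does not apply.
A6 does not apply.
A7 applies (level before this adjustment is 24 ≥ 11, so +3): 24 + 3 = 27.
Level 27 exceeds the maximum of 24; capped at 24.
Final offense level: 24.
Criminal history: 12 prior points → Category C (11+).
Level 24 falls in the 24 band.
Grid: Level 24 × Category C = 46-56 months.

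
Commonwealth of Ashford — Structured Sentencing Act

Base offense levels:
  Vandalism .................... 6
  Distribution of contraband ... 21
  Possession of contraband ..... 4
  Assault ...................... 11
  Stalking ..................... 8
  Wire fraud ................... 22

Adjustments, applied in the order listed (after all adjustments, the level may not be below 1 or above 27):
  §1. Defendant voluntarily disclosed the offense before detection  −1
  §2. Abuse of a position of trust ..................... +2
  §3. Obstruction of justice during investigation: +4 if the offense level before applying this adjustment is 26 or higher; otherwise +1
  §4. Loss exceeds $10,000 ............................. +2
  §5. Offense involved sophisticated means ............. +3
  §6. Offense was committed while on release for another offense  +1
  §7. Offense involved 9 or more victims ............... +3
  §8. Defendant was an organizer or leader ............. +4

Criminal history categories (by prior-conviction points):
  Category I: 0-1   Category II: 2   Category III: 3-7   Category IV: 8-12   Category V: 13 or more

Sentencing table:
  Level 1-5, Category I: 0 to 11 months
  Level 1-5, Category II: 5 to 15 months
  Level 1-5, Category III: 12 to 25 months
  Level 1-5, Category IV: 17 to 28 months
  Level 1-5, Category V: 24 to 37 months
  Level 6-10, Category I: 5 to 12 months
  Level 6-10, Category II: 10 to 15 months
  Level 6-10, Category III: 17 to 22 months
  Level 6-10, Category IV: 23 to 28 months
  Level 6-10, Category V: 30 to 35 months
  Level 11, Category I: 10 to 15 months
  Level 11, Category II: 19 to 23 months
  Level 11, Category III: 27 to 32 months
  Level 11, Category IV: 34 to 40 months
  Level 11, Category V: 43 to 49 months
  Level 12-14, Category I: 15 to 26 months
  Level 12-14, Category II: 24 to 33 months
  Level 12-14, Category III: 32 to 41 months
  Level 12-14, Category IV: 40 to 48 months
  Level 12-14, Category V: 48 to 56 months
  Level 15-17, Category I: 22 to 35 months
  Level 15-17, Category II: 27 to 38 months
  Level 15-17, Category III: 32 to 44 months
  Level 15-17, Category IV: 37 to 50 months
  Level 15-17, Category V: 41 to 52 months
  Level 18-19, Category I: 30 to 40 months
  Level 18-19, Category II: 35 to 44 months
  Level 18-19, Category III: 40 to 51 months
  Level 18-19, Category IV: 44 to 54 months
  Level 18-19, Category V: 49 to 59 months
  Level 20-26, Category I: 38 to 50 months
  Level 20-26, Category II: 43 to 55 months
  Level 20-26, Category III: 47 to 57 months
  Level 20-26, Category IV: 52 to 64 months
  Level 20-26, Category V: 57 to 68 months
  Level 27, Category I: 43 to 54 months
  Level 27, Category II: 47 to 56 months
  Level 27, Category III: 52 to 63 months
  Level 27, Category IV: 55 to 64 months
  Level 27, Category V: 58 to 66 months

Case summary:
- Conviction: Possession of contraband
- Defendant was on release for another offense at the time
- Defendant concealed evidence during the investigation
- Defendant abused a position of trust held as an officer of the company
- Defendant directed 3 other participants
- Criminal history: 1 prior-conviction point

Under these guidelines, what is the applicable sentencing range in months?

Base offense level for possession of contraband: 4.
§1 does not apply.
§2 applies: 4 + 2 = 6.
§3 applies (level before this adjustment is 6 < 26, so +1): 6 + 1 = 7.
§4 does not apply.
§6 applies: 7 + 1 = 8.
§7 does not apply.
§8 applies: 8 + 4 = 12.
Final offense level: 12.
Criminal history: 1 prior point → Category I (0-1).
Level 12 falls in the 12-14 band.
Grid: Level 12-14 × Category I = 15-26 months.

15-26 months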